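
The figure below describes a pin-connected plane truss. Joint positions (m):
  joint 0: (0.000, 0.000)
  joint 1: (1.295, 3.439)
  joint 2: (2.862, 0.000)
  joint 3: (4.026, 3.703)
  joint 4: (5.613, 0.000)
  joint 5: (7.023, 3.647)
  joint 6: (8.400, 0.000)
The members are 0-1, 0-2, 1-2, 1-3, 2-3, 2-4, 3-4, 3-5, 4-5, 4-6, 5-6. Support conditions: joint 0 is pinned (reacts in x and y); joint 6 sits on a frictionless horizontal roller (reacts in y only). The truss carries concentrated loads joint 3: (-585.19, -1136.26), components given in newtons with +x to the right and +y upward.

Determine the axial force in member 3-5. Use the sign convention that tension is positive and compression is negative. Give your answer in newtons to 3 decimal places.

-217.501

N=7 nodes, M=11 members, R=3 reactions → 2N=14, M+R=14
member 0 (0-1): L=3.6747, (cx,cy)=(0.3524,0.9358)
member 1 (0-2): L=2.8620, (cx,cy)=(1.0000,0.0000)
member 2 (1-2): L=3.7792, (cx,cy)=(0.4146,-0.9100)
member 3 (1-3): L=2.7437, (cx,cy)=(0.9954,0.0962)
member 4 (2-3): L=3.8816, (cx,cy)=(0.2999,0.9540)
member 5 (2-4): L=2.7510, (cx,cy)=(1.0000,0.0000)
member 6 (3-4): L=4.0287, (cx,cy)=(0.3939,-0.9191)
member 7 (3-5): L=2.9975, (cx,cy)=(0.9998,-0.0187)
member 8 (4-5): L=3.9101, (cx,cy)=(0.3606,0.9327)
member 9 (4-6): L=2.7870, (cx,cy)=(1.0000,0.0000)
member 10 (5-6): L=3.8983, (cx,cy)=(0.3532,-0.9355)
solve A·x = −loads:
  F[0-1] = -907.8810 N (compression)
  F[0-2] = -265.2478 N (compression)
  F[1-2] = +861.7384 N (tension)
  F[1-3] = -680.4105 N (compression)
  F[2-3] = -821.9986 N (compression)
  F[2-4] = +338.5591 N (tension)
  F[3-4] = -307.4146 N (compression)
  F[3-5] = -217.5005 N (compression)
  F[4-5] = +302.9410 N (tension)
  F[4-6] = +108.2200 N (tension)
  F[5-6] = -306.3718 N (compression)
  Rx@0 = +585.1900 N
  Ry@0 = +849.6381 N
  Ry@6 = +286.6219 N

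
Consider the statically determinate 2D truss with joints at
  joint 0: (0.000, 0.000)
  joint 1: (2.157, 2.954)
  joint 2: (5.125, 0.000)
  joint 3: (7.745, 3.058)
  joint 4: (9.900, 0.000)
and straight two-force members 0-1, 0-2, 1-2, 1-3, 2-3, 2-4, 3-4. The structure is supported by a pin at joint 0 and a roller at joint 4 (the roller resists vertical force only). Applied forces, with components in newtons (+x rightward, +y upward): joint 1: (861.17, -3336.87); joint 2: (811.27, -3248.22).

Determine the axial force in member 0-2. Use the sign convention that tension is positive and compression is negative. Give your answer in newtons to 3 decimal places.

N=5 nodes, M=7 members, R=3 reactions → 2N=10, M+R=10
member 0 (0-1): L=3.6577, (cx,cy)=(0.5897,0.8076)
member 1 (0-2): L=5.1250, (cx,cy)=(1.0000,0.0000)
member 2 (1-2): L=4.1875, (cx,cy)=(0.7088,-0.7054)
member 3 (1-3): L=5.5890, (cx,cy)=(0.9998,0.0186)
member 4 (2-3): L=4.0269, (cx,cy)=(0.6506,0.7594)
member 5 (2-4): L=4.7750, (cx,cy)=(1.0000,0.0000)
member 6 (3-4): L=3.7410, (cx,cy)=(0.5760,-0.8174)
solve A·x = −loads:
  F[0-1] = -4853.2862 N (compression)
  F[0-2] = +4534.4954 N (tension)
  F[1-2] = +714.4281 N (tension)
  F[1-3] = -4230.3276 N (compression)
  F[2-3] = +3613.7085 N (tension)
  F[2-4] = +1878.4161 N (tension)
  F[3-4] = -3260.8966 N (compression)
  Rx@0 = -1672.4400 N
  Ry@0 = +3919.5696 N
  Ry@4 = +2665.5204 N

4534.495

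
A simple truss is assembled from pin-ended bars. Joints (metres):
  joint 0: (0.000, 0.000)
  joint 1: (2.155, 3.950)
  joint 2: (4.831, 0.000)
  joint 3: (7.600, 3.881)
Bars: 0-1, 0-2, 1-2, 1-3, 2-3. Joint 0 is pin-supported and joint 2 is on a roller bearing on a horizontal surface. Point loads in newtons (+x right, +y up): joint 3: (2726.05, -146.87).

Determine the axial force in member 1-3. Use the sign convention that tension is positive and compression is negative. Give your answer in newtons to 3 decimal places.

N=4 nodes, M=5 members, R=3 reactions → 2N=8, M+R=8
member 0 (0-1): L=4.4996, (cx,cy)=(0.4789,0.8779)
member 1 (0-2): L=4.8310, (cx,cy)=(1.0000,0.0000)
member 2 (1-2): L=4.7711, (cx,cy)=(0.5609,-0.8279)
member 3 (1-3): L=5.4454, (cx,cy)=(0.9999,-0.0127)
member 4 (2-3): L=4.7675, (cx,cy)=(0.5808,0.8140)
solve A·x = −loads:
  F[0-1] = +2590.5967 N (tension)
  F[0-2] = +1485.3356 N (tension)
  F[1-2] = -2789.8480 N (compression)
  F[1-3] = +2805.6984 N (tension)
  F[2-3] = -136.7474 N (compression)
  Rx@0 = -2726.0500 N
  Ry@0 = -2274.1633 N
  Ry@2 = +2421.0333 N

2805.698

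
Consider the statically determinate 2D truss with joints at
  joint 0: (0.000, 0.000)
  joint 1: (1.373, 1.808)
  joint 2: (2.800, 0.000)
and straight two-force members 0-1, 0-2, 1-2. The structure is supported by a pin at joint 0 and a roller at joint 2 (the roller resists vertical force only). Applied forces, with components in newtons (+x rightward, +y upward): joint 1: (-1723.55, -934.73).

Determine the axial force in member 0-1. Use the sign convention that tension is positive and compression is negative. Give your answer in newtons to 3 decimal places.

N=3 nodes, M=3 members, R=3 reactions → 2N=6, M+R=6
member 0 (0-1): L=2.2702, (cx,cy)=(0.6048,0.7964)
member 1 (0-2): L=2.8000, (cx,cy)=(1.0000,0.0000)
member 2 (1-2): L=2.3033, (cx,cy)=(0.6195,-0.7850)
solve A·x = −loads:
  F[0-1] = -1995.6261 N (compression)
  F[0-2] = -516.6319 N (compression)
  F[1-2] = +833.8882 N (tension)
  Rx@0 = +1723.5500 N
  Ry@0 = +1589.2993 N
  Ry@2 = -654.5693 N

-1995.626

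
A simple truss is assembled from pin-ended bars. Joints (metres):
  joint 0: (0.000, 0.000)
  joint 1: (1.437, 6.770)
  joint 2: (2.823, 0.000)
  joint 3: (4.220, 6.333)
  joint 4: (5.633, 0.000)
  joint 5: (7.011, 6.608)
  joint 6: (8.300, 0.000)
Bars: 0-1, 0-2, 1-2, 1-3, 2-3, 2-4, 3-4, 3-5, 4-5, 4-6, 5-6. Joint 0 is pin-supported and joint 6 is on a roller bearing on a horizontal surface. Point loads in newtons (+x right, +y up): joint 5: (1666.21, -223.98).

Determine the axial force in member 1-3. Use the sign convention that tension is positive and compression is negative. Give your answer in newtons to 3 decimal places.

563.357

N=7 nodes, M=11 members, R=3 reactions → 2N=14, M+R=14
member 0 (0-1): L=6.9208, (cx,cy)=(0.2076,0.9782)
member 1 (0-2): L=2.8230, (cx,cy)=(1.0000,0.0000)
member 2 (1-2): L=6.9104, (cx,cy)=(0.2006,-0.9797)
member 3 (1-3): L=2.8171, (cx,cy)=(0.9879,-0.1551)
member 4 (2-3): L=6.4853, (cx,cy)=(0.2154,0.9765)
member 5 (2-4): L=2.8100, (cx,cy)=(1.0000,0.0000)
member 6 (3-4): L=6.4887, (cx,cy)=(0.2178,-0.9760)
member 7 (3-5): L=2.8045, (cx,cy)=(0.9952,0.0981)
member 8 (4-5): L=6.7502, (cx,cy)=(0.2041,0.9789)
member 9 (4-6): L=2.6670, (cx,cy)=(1.0000,0.0000)
member 10 (5-6): L=6.7325, (cx,cy)=(0.1915,-0.9815)
solve A·x = −loads:
  F[0-1] = +1320.5388 N (tension)
  F[0-2] = +1392.0211 N (tension)
  F[1-2] = -1407.7554 N (compression)
  F[1-3] = +563.3572 N (tension)
  F[2-3] = +1412.3062 N (tension)
  F[2-4] = +805.4448 N (tension)
  F[3-4] = -1210.0234 N (compression)
  F[3-5] = +1129.7072 N (tension)
  F[4-5] = +1206.3904 N (tension)
  F[4-6] = +295.6702 N (tension)
  F[5-6] = -1544.3082 N (compression)
  Rx@0 = -1666.2100 N
  Ry@0 = -1291.7597 N
  Ry@6 = +1515.7397 N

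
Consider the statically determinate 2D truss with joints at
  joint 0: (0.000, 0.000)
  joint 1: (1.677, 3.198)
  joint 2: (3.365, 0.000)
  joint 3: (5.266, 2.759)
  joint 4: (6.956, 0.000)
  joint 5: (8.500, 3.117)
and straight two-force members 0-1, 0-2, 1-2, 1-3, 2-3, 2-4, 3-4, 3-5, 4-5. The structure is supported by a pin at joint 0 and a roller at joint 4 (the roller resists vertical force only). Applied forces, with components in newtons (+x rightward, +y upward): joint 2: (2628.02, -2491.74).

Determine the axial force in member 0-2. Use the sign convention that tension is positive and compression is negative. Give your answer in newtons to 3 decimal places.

3302.568

N=6 nodes, M=9 members, R=3 reactions → 2N=12, M+R=12
member 0 (0-1): L=3.6110, (cx,cy)=(0.4644,0.8856)
member 1 (0-2): L=3.3650, (cx,cy)=(1.0000,0.0000)
member 2 (1-2): L=3.6162, (cx,cy)=(0.4668,-0.8844)
member 3 (1-3): L=3.6157, (cx,cy)=(0.9926,-0.1214)
member 4 (2-3): L=3.3505, (cx,cy)=(0.5674,0.8235)
member 5 (2-4): L=3.5910, (cx,cy)=(1.0000,0.0000)
member 6 (3-4): L=3.2355, (cx,cy)=(0.5223,-0.8527)
member 7 (3-5): L=3.2538, (cx,cy)=(0.9939,0.1100)
member 8 (4-5): L=3.4785, (cx,cy)=(0.4439,0.8961)
solve A·x = −loads:
  F[0-1] = -1452.4832 N (compression)
  F[0-2] = +3302.5685 N (tension)
  F[1-2] = +1654.6722 N (tension)
  F[1-3] = -1457.7248 N (compression)
  F[2-3] = +1248.8853 N (tension)
  F[2-4] = +738.3516 N (tension)
  F[3-4] = -1413.5531 N (compression)
  F[3-5] = +0.0000 N (tension)
  F[4-5] = -0.0000 N (compression)
  Rx@0 = -2628.0200 N
  Ry@0 = +1286.3482 N
  Ry@4 = +1205.3918 N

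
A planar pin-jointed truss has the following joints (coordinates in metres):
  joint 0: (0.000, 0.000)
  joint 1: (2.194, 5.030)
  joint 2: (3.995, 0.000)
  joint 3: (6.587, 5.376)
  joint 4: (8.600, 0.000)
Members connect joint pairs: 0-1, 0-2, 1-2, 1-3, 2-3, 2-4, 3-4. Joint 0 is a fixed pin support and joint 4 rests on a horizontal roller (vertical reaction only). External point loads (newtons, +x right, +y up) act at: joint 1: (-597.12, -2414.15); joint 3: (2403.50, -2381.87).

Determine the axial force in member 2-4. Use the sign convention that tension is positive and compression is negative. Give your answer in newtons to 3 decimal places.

1345.541

N=5 nodes, M=7 members, R=3 reactions → 2N=10, M+R=10
member 0 (0-1): L=5.4877, (cx,cy)=(0.3998,0.9166)
member 1 (0-2): L=3.9950, (cx,cy)=(1.0000,0.0000)
member 2 (1-2): L=5.3427, (cx,cy)=(0.3371,-0.9415)
member 3 (1-3): L=4.4066, (cx,cy)=(0.9969,0.0785)
member 4 (2-3): L=5.9682, (cx,cy)=(0.4343,0.9008)
member 5 (2-4): L=4.6050, (cx,cy)=(1.0000,0.0000)
member 6 (3-4): L=5.7405, (cx,cy)=(0.3507,-0.9365)
solve A·x = −loads:
  F[0-1] = -1311.9828 N (compression)
  F[0-2] = +2330.9177 N (tension)
  F[1-2] = -1245.7065 N (compression)
  F[1-3] = +494.0291 N (tension)
  F[2-3] = +1301.9946 N (tension)
  F[2-4] = +1345.5409 N (tension)
  F[3-4] = -3837.1095 N (compression)
  Rx@0 = -1806.3800 N
  Ry@0 = +1202.5636 N
  Ry@4 = +3593.4564 N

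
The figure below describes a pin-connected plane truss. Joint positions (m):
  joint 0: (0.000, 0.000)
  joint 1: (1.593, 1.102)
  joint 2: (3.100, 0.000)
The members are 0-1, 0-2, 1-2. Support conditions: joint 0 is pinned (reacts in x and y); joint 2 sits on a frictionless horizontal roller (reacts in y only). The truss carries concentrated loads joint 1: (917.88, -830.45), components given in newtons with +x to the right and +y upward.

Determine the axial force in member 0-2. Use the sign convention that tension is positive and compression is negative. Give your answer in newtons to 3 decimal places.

N=3 nodes, M=3 members, R=3 reactions → 2N=6, M+R=6
member 0 (0-1): L=1.9370, (cx,cy)=(0.8224,0.5689)
member 1 (0-2): L=3.1000, (cx,cy)=(1.0000,0.0000)
member 2 (1-2): L=1.8669, (cx,cy)=(0.8072,-0.5903)
solve A·x = −loads:
  F[0-1] = -136.0737 N (compression)
  F[0-2] = +1029.7865 N (tension)
  F[1-2] = -1275.7441 N (compression)
  Rx@0 = -917.8800 N
  Ry@0 = +77.4143 N
  Ry@2 = +753.0357 N

1029.787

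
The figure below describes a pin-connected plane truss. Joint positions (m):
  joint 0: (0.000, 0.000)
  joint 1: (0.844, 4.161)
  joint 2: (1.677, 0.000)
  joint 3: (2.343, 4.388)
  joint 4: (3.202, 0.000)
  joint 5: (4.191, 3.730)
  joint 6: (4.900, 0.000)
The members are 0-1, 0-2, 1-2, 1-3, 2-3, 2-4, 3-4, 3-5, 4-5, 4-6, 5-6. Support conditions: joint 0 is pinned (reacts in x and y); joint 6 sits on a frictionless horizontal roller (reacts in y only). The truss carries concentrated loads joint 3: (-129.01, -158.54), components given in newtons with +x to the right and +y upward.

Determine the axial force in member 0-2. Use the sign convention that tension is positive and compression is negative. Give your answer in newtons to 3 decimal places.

-88.795

N=7 nodes, M=11 members, R=3 reactions → 2N=14, M+R=14
member 0 (0-1): L=4.2457, (cx,cy)=(0.1988,0.9800)
member 1 (0-2): L=1.6770, (cx,cy)=(1.0000,0.0000)
member 2 (1-2): L=4.2436, (cx,cy)=(0.1963,-0.9805)
member 3 (1-3): L=1.5161, (cx,cy)=(0.9887,0.1497)
member 4 (2-3): L=4.4383, (cx,cy)=(0.1501,0.9887)
member 5 (2-4): L=1.5250, (cx,cy)=(1.0000,0.0000)
member 6 (3-4): L=4.4713, (cx,cy)=(0.1921,-0.9814)
member 7 (3-5): L=1.9616, (cx,cy)=(0.9421,-0.3354)
member 8 (4-5): L=3.8589, (cx,cy)=(0.2563,0.9666)
member 9 (4-6): L=1.6980, (cx,cy)=(1.0000,0.0000)
member 10 (5-6): L=3.7968, (cx,cy)=(0.1867,-0.9824)
solve A·x = −loads:
  F[0-1] = -202.2991 N (compression)
  F[0-2] = -88.7954 N (compression)
  F[1-2] = +190.2183 N (tension)
  F[1-3] = -78.4382 N (compression)
  F[2-3] = -188.6536 N (compression)
  F[2-4] = -23.1469 N (compression)
  F[3-4] = +34.4810 N (tension)
  F[3-5] = +17.5387 N (tension)
  F[4-5] = -35.0080 N (compression)
  F[4-6] = -7.5503 N (compression)
  F[5-6] = +40.4330 N (tension)
  Rx@0 = +129.0100 N
  Ry@0 = +198.2618 N
  Ry@6 = -39.7218 N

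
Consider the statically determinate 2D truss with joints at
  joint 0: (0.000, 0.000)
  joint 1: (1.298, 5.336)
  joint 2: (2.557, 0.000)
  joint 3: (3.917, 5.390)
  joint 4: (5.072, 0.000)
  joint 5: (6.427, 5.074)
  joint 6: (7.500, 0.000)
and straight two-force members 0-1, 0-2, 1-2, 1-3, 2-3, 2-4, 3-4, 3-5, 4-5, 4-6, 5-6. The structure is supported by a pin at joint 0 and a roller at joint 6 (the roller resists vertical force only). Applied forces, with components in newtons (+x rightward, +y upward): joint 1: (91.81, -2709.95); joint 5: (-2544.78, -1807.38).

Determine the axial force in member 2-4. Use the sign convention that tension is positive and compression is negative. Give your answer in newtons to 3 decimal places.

-750.543

N=7 nodes, M=11 members, R=3 reactions → 2N=14, M+R=14
member 0 (0-1): L=5.4916, (cx,cy)=(0.2364,0.9717)
member 1 (0-2): L=2.5570, (cx,cy)=(1.0000,0.0000)
member 2 (1-2): L=5.4825, (cx,cy)=(0.2296,-0.9733)
member 3 (1-3): L=2.6196, (cx,cy)=(0.9998,0.0206)
member 4 (2-3): L=5.5589, (cx,cy)=(0.2447,0.9696)
member 5 (2-4): L=2.5150, (cx,cy)=(1.0000,0.0000)
member 6 (3-4): L=5.5124, (cx,cy)=(0.2095,-0.9778)
member 7 (3-5): L=2.5298, (cx,cy)=(0.9922,-0.1249)
member 8 (4-5): L=5.2518, (cx,cy)=(0.2580,0.9661)
member 9 (4-6): L=2.4280, (cx,cy)=(1.0000,0.0000)
member 10 (5-6): L=5.1862, (cx,cy)=(0.2069,-0.9784)
solve A·x = −loads:
  F[0-1] = -4277.0205 N (compression)
  F[0-2] = -1442.0497 N (compression)
  F[1-2] = +1455.1435 N (tension)
  F[1-3] = -1437.1935 N (compression)
  F[2-3] = -1460.6433 N (compression)
  F[2-4] = -750.5434 N (compression)
  F[3-4] = +1757.1256 N (tension)
  F[3-5] = -2179.4751 N (compression)
  F[4-5] = -1778.3302 N (compression)
  F[4-6] = +76.4460 N (tension)
  F[5-6] = -369.4921 N (compression)
  Rx@0 = +2452.9700 N
  Ry@0 = +4155.8326 N
  Ry@6 = +361.4974 N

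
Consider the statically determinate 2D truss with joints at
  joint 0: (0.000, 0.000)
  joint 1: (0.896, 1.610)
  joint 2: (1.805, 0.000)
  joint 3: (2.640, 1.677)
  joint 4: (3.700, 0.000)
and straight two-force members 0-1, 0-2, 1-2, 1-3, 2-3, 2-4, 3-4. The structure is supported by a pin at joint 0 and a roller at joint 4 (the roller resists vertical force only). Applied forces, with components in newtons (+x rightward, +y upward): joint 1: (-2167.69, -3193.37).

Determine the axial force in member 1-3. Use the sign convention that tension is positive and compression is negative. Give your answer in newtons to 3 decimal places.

195.903

N=5 nodes, M=7 members, R=3 reactions → 2N=10, M+R=10
member 0 (0-1): L=1.8425, (cx,cy)=(0.4863,0.8738)
member 1 (0-2): L=1.8050, (cx,cy)=(1.0000,0.0000)
member 2 (1-2): L=1.8489, (cx,cy)=(0.4916,-0.8708)
member 3 (1-3): L=1.7453, (cx,cy)=(0.9993,0.0384)
member 4 (2-3): L=1.8734, (cx,cy)=(0.4457,0.8952)
member 5 (2-4): L=1.8950, (cx,cy)=(1.0000,0.0000)
member 6 (3-4): L=1.9839, (cx,cy)=(0.5343,-0.8453)
solve A·x = −loads:
  F[0-1] = -3849.0501 N (compression)
  F[0-2] = -295.9434 N (compression)
  F[1-2] = +203.7740 N (tension)
  F[1-3] = +195.9029 N (tension)
  F[2-3] = -198.2245 N (compression)
  F[2-4] = -107.4062 N (compression)
  F[3-4] = +201.0236 N (tension)
  Rx@0 = +2167.6900 N
  Ry@0 = +3363.2947 N
  Ry@4 = -169.9247 N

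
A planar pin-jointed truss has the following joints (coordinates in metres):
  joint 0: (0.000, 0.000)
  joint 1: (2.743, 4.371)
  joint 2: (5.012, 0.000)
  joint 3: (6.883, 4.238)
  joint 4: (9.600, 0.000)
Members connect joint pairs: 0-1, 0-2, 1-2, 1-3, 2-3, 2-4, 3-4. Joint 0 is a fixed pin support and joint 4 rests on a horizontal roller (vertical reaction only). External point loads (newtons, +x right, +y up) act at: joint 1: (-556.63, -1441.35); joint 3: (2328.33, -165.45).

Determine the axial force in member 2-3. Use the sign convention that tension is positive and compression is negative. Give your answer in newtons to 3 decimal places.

1279.767

N=5 nodes, M=7 members, R=3 reactions → 2N=10, M+R=10
member 0 (0-1): L=5.1604, (cx,cy)=(0.5315,0.8470)
member 1 (0-2): L=5.0120, (cx,cy)=(1.0000,0.0000)
member 2 (1-2): L=4.9248, (cx,cy)=(0.4607,-0.8875)
member 3 (1-3): L=4.1421, (cx,cy)=(0.9995,-0.0321)
member 4 (2-3): L=4.6326, (cx,cy)=(0.4039,0.9148)
member 5 (2-4): L=4.5880, (cx,cy)=(1.0000,0.0000)
member 6 (3-4): L=5.0342, (cx,cy)=(0.5397,-0.8418)
solve A·x = −loads:
  F[0-1] = -356.4463 N (compression)
  F[0-2] = +1961.1684 N (tension)
  F[1-2] = -1319.0912 N (compression)
  F[1-3] = +975.4042 N (tension)
  F[2-3] = +1279.7667 N (tension)
  F[2-4] = +836.5642 N (tension)
  F[3-4] = -1550.0166 N (compression)
  Rx@0 = -1771.7000 N
  Ry@0 = +301.9200 N
  Ry@4 = +1304.8800 N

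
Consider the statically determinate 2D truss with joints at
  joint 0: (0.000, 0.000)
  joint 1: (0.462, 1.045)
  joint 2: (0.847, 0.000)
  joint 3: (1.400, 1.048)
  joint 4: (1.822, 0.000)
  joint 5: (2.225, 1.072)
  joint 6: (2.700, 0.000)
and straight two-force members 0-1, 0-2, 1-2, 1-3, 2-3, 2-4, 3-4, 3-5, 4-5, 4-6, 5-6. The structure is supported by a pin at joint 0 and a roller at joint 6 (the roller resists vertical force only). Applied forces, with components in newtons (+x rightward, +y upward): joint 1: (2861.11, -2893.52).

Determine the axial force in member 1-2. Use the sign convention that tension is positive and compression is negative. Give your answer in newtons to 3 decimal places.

N=7 nodes, M=11 members, R=3 reactions → 2N=14, M+R=14
member 0 (0-1): L=1.1426, (cx,cy)=(0.4044,0.9146)
member 1 (0-2): L=0.8470, (cx,cy)=(1.0000,0.0000)
member 2 (1-2): L=1.1137, (cx,cy)=(0.3457,-0.9383)
member 3 (1-3): L=0.9380, (cx,cy)=(1.0000,0.0032)
member 4 (2-3): L=1.1850, (cx,cy)=(0.4667,0.8844)
member 5 (2-4): L=0.9750, (cx,cy)=(1.0000,0.0000)
member 6 (3-4): L=1.1298, (cx,cy)=(0.3735,-0.9276)
member 7 (3-5): L=0.8253, (cx,cy)=(0.9996,0.0291)
member 8 (4-5): L=1.1452, (cx,cy)=(0.3519,0.9360)
member 9 (4-6): L=0.8780, (cx,cy)=(1.0000,0.0000)
member 10 (5-6): L=1.1725, (cx,cy)=(0.4051,-0.9143)
solve A·x = −loads:
  F[0-1] = -1411.5959 N (compression)
  F[0-2] = +3431.8905 N (tension)
  F[1-2] = -1717.4381 N (compression)
  F[1-3] = -2838.1774 N (compression)
  F[2-3] = +1822.1433 N (tension)
  F[2-4] = +1987.7955 N (tension)
  F[3-4] = -1769.1218 N (compression)
  F[3-5] = -1327.5435 N (compression)
  F[4-5] = +1753.2038 N (tension)
  F[4-6] = +710.0492 N (tension)
  F[5-6] = -1752.7340 N (compression)
  Rx@0 = -2861.1100 N
  Ry@0 = +1291.0510 N
  Ry@6 = +1602.4690 N

-1717.438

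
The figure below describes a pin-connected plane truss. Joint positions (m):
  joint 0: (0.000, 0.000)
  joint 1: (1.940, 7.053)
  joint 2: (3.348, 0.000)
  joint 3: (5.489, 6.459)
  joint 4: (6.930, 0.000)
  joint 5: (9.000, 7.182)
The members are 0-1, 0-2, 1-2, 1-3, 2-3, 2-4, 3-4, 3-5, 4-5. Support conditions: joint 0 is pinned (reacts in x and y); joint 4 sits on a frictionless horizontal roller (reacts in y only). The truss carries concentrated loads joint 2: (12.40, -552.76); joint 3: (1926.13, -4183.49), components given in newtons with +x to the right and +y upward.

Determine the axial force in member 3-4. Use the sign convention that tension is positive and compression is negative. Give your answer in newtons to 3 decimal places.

N=6 nodes, M=9 members, R=3 reactions → 2N=12, M+R=12
member 0 (0-1): L=7.3149, (cx,cy)=(0.2652,0.9642)
member 1 (0-2): L=3.3480, (cx,cy)=(1.0000,0.0000)
member 2 (1-2): L=7.1922, (cx,cy)=(0.1958,-0.9807)
member 3 (1-3): L=3.5984, (cx,cy)=(0.9863,-0.1651)
member 4 (2-3): L=6.8046, (cx,cy)=(0.3146,0.9492)
member 5 (2-4): L=3.5820, (cx,cy)=(1.0000,0.0000)
member 6 (3-4): L=6.6178, (cx,cy)=(0.2177,-0.9760)
member 7 (3-5): L=3.5847, (cx,cy)=(0.9794,0.2017)
member 8 (4-5): L=7.4744, (cx,cy)=(0.2769,0.9609)
solve A·x = −loads:
  F[0-1] = +663.3619 N (tension)
  F[0-2] = +1762.5995 N (tension)
  F[1-2] = -705.8383 N (compression)
  F[1-3] = +318.4807 N (tension)
  F[2-3] = +1311.5529 N (tension)
  F[2-4] = +1199.3513 N (tension)
  F[3-4] = -5508.0200 N (compression)
  F[3-5] = -0.0000 N (compression)
  F[4-5] = +0.0000 N (tension)
  Rx@0 = -1938.5300 N
  Ry@0 = -639.6073 N
  Ry@4 = +5375.8573 N

-5508.020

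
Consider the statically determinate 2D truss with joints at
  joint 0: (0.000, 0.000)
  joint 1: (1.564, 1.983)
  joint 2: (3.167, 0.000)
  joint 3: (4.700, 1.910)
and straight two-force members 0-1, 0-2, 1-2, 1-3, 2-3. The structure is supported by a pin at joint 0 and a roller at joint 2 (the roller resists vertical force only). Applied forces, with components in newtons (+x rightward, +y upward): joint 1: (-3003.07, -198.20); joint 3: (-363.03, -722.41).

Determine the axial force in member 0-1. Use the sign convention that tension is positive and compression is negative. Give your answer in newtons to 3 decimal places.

N=4 nodes, M=5 members, R=3 reactions → 2N=8, M+R=8
member 0 (0-1): L=2.5255, (cx,cy)=(0.6193,0.7852)
member 1 (0-2): L=3.1670, (cx,cy)=(1.0000,0.0000)
member 2 (1-2): L=2.5499, (cx,cy)=(0.6287,-0.7777)
member 3 (1-3): L=3.1368, (cx,cy)=(0.9997,-0.0233)
member 4 (2-3): L=2.4491, (cx,cy)=(0.6259,0.7799)
solve A·x = −loads:
  F[0-1] = -2356.0714 N (compression)
  F[0-2] = -1907.0511 N (compression)
  F[1-2] = +2117.5443 N (tension)
  F[1-3] = +212.8707 N (tension)
  F[2-3] = -919.9666 N (compression)
  Rx@0 = +3366.1000 N
  Ry@0 = +1849.9322 N
  Ry@2 = -929.3222 N

-2356.071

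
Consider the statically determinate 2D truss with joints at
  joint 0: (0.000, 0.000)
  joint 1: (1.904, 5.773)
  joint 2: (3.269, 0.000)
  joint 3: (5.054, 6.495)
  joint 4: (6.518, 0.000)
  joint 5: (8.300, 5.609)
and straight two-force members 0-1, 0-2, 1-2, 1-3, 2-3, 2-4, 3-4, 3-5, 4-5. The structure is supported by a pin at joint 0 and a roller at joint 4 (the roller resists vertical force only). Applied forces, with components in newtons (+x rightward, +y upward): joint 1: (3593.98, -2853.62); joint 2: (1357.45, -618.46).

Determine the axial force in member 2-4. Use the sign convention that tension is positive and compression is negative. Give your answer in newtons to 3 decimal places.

N=6 nodes, M=9 members, R=3 reactions → 2N=12, M+R=12
member 0 (0-1): L=6.0789, (cx,cy)=(0.3132,0.9497)
member 1 (0-2): L=3.2690, (cx,cy)=(1.0000,0.0000)
member 2 (1-2): L=5.9322, (cx,cy)=(0.2301,-0.9732)
member 3 (1-3): L=3.2317, (cx,cy)=(0.9747,0.2234)
member 4 (2-3): L=6.7358, (cx,cy)=(0.2650,0.9642)
member 5 (2-4): L=3.2490, (cx,cy)=(1.0000,0.0000)
member 6 (3-4): L=6.6580, (cx,cy)=(0.2199,-0.9755)
member 7 (3-5): L=3.3647, (cx,cy)=(0.9647,-0.2633)
member 8 (4-5): L=5.8853, (cx,cy)=(0.3028,0.9531)
solve A·x = −loads:
  F[0-1] = +900.1685 N (tension)
  F[0-2] = +4669.4831 N (tension)
  F[1-2] = -4354.8111 N (compression)
  F[1-3] = -2369.8885 N (compression)
  F[2-3] = +5036.4813 N (tension)
  F[2-4] = +975.3134 N (tension)
  F[3-4] = -4435.5118 N (compression)
  F[3-5] = -0.0000 N (compression)
  F[4-5] = +0.0000 N (tension)
  Rx@0 = -4951.4300 N
  Ry@0 = -854.8738 N
  Ry@4 = +4326.9538 N

975.313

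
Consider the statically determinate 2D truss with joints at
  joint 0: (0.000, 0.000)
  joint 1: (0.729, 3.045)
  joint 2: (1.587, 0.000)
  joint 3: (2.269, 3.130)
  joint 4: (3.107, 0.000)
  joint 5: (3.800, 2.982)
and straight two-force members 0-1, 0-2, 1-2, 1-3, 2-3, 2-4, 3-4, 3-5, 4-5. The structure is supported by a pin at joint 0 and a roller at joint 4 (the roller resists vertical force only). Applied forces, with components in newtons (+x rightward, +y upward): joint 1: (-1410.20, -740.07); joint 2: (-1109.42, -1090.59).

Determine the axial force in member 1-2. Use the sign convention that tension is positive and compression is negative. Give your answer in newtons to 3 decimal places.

1828.143

N=6 nodes, M=9 members, R=3 reactions → 2N=12, M+R=12
member 0 (0-1): L=3.1310, (cx,cy)=(0.2328,0.9725)
member 1 (0-2): L=1.5870, (cx,cy)=(1.0000,0.0000)
member 2 (1-2): L=3.1636, (cx,cy)=(0.2712,-0.9625)
member 3 (1-3): L=1.5423, (cx,cy)=(0.9985,0.0551)
member 4 (2-3): L=3.2034, (cx,cy)=(0.2129,0.9771)
member 5 (2-4): L=1.5200, (cx,cy)=(1.0000,0.0000)
member 6 (3-4): L=3.2402, (cx,cy)=(0.2586,-0.9660)
member 7 (3-5): L=1.5381, (cx,cy)=(0.9954,-0.0962)
member 8 (4-5): L=3.0615, (cx,cy)=(0.2264,0.9740)
solve A·x = −loads:
  F[0-1] = -2552.1615 N (compression)
  F[0-2] = -1925.4019 N (compression)
  F[1-2] = +1828.1432 N (tension)
  F[1-3] = +320.6542 N (tension)
  F[2-3] = -684.7311 N (compression)
  F[2-4] = -174.3902 N (compression)
  F[3-4] = +674.3029 N (tension)
  F[3-5] = -0.0000 N (tension)
  F[4-5] = +0.0000 N (tension)
  Rx@0 = +2519.6200 N
  Ry@0 = +2482.0220 N
  Ry@4 = -651.3620 N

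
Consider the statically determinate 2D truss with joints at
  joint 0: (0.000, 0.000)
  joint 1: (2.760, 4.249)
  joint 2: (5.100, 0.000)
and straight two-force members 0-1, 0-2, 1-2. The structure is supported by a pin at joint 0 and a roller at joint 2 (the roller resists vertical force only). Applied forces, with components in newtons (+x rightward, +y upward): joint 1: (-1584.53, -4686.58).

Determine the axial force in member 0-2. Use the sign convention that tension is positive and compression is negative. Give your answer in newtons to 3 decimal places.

N=3 nodes, M=3 members, R=3 reactions → 2N=6, M+R=6
member 0 (0-1): L=5.0667, (cx,cy)=(0.5447,0.8386)
member 1 (0-2): L=5.1000, (cx,cy)=(1.0000,0.0000)
member 2 (1-2): L=4.8507, (cx,cy)=(0.4824,-0.8760)
solve A·x = −loads:
  F[0-1] = -4138.3270 N (compression)
  F[0-2] = +669.7477 N (tension)
  F[1-2] = -1388.3618 N (compression)
  Rx@0 = +1584.5300 N
  Ry@0 = +3470.4442 N
  Ry@2 = +1216.1358 N

669.748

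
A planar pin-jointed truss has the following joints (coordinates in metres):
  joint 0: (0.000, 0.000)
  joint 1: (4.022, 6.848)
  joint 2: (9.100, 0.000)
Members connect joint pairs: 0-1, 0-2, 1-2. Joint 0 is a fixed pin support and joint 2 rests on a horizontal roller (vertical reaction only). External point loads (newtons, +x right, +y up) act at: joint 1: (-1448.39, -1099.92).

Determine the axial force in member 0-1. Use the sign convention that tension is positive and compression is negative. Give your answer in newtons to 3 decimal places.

-1975.853

N=3 nodes, M=3 members, R=3 reactions → 2N=6, M+R=6
member 0 (0-1): L=7.9418, (cx,cy)=(0.5064,0.8623)
member 1 (0-2): L=9.1000, (cx,cy)=(1.0000,0.0000)
member 2 (1-2): L=8.5253, (cx,cy)=(0.5956,-0.8033)
solve A·x = −loads:
  F[0-1] = -1975.8529 N (compression)
  F[0-2] = -447.7455 N (compression)
  F[1-2] = +751.7087 N (tension)
  Rx@0 = +1448.3900 N
  Ry@0 = +1703.7328 N
  Ry@2 = -603.8128 N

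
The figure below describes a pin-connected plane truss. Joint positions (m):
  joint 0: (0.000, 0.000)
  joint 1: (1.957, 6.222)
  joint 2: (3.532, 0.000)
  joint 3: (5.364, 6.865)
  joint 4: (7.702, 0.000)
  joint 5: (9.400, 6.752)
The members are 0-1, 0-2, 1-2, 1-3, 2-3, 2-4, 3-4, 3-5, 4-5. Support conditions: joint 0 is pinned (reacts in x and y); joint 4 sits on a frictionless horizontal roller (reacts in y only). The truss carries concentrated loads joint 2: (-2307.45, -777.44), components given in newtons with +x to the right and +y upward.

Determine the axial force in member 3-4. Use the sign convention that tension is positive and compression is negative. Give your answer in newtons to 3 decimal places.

N=6 nodes, M=9 members, R=3 reactions → 2N=12, M+R=12
member 0 (0-1): L=6.5225, (cx,cy)=(0.3000,0.9539)
member 1 (0-2): L=3.5320, (cx,cy)=(1.0000,0.0000)
member 2 (1-2): L=6.4182, (cx,cy)=(0.2454,-0.9694)
member 3 (1-3): L=3.4671, (cx,cy)=(0.9827,0.1855)
member 4 (2-3): L=7.1052, (cx,cy)=(0.2578,0.9662)
member 5 (2-4): L=4.1700, (cx,cy)=(1.0000,0.0000)
member 6 (3-4): L=7.2522, (cx,cy)=(0.3224,-0.9466)
member 7 (3-5): L=4.0376, (cx,cy)=(0.9996,-0.0280)
member 8 (4-5): L=6.9622, (cx,cy)=(0.2439,0.9698)
solve A·x = −loads:
  F[0-1] = -441.2494 N (compression)
  F[0-2] = -2175.0585 N (compression)
  F[1-2] = +389.7997 N (tension)
  F[1-3] = -232.0719 N (compression)
  F[2-3] = +413.5416 N (tension)
  F[2-4] = +121.4194 N (tension)
  F[3-4] = -376.6288 N (compression)
  F[3-5] = -0.0000 N (tension)
  F[4-5] = +0.0000 N (tension)
  Rx@0 = +2307.4500 N
  Ry@0 = +420.9199 N
  Ry@4 = +356.5201 N

-376.629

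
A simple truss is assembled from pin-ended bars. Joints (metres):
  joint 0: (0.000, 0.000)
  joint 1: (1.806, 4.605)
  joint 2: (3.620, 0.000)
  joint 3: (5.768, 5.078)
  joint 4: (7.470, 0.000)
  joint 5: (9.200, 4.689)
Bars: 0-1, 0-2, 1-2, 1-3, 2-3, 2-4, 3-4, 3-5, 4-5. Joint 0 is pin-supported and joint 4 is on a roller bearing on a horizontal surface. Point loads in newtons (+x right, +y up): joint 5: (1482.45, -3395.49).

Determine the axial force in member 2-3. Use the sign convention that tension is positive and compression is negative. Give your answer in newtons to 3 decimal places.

N=6 nodes, M=9 members, R=3 reactions → 2N=12, M+R=12
member 0 (0-1): L=4.9465, (cx,cy)=(0.3651,0.9310)
member 1 (0-2): L=3.6200, (cx,cy)=(1.0000,0.0000)
member 2 (1-2): L=4.9494, (cx,cy)=(0.3665,-0.9304)
member 3 (1-3): L=3.9901, (cx,cy)=(0.9929,0.1185)
member 4 (2-3): L=5.5136, (cx,cy)=(0.3896,0.9210)
member 5 (2-4): L=3.8500, (cx,cy)=(1.0000,0.0000)
member 6 (3-4): L=5.3556, (cx,cy)=(0.3178,-0.9482)
member 7 (3-5): L=3.4540, (cx,cy)=(0.9936,-0.1126)
member 8 (4-5): L=4.9980, (cx,cy)=(0.3461,0.9382)
solve A·x = −loads:
  F[0-1] = +1844.2386 N (tension)
  F[0-2] = +809.1035 N (tension)
  F[1-2] = -1679.9275 N (compression)
  F[1-3] = +1298.2081 N (tension)
  F[2-3] = +1697.1142 N (tension)
  F[2-4] = -467.7676 N (compression)
  F[3-4] = -2124.6432 N (compression)
  F[3-5] = +2642.2309 N (tension)
  F[4-5] = -3302.0355 N (compression)
  Rx@0 = -1482.4500 N
  Ry@0 = -1716.9218 N
  Ry@4 = +5112.4118 N

1697.114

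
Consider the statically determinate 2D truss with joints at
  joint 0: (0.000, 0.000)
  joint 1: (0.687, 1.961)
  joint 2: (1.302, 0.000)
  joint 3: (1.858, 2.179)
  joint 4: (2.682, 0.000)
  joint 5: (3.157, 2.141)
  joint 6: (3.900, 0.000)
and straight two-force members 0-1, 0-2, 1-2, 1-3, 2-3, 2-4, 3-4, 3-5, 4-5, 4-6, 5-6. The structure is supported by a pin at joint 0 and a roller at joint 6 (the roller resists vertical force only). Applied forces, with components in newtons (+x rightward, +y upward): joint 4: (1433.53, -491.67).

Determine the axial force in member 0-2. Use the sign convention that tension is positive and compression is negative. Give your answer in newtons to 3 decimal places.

N=7 nodes, M=11 members, R=3 reactions → 2N=14, M+R=14
member 0 (0-1): L=2.0779, (cx,cy)=(0.3306,0.9438)
member 1 (0-2): L=1.3020, (cx,cy)=(1.0000,0.0000)
member 2 (1-2): L=2.0552, (cx,cy)=(0.2992,-0.9542)
member 3 (1-3): L=1.1911, (cx,cy)=(0.9831,0.1830)
member 4 (2-3): L=2.2488, (cx,cy)=(0.2472,0.9690)
member 5 (2-4): L=1.3800, (cx,cy)=(1.0000,0.0000)
member 6 (3-4): L=2.3296, (cx,cy)=(0.3537,-0.9354)
member 7 (3-5): L=1.2996, (cx,cy)=(0.9996,-0.0292)
member 8 (4-5): L=2.1931, (cx,cy)=(0.2166,0.9763)
member 9 (4-6): L=1.2180, (cx,cy)=(1.0000,0.0000)
member 10 (5-6): L=2.2663, (cx,cy)=(0.3279,-0.9447)
solve A·x = −loads:
  F[0-1] = -162.7026 N (compression)
  F[0-2] = +1487.3242 N (tension)
  F[1-2] = +142.1326 N (tension)
  F[1-3] = -97.9816 N (compression)
  F[2-3] = -139.9650 N (compression)
  F[2-4] = +1564.4617 N (tension)
  F[3-4] = +170.1417 N (tension)
  F[3-5] = -191.1942 N (compression)
  F[4-5] = +340.6124 N (tension)
  F[4-6] = +117.3384 N (tension)
  F[5-6] = -357.8992 N (compression)
  Rx@0 = -1433.5300 N
  Ry@0 = +153.5523 N
  Ry@6 = +338.1177 N

1487.324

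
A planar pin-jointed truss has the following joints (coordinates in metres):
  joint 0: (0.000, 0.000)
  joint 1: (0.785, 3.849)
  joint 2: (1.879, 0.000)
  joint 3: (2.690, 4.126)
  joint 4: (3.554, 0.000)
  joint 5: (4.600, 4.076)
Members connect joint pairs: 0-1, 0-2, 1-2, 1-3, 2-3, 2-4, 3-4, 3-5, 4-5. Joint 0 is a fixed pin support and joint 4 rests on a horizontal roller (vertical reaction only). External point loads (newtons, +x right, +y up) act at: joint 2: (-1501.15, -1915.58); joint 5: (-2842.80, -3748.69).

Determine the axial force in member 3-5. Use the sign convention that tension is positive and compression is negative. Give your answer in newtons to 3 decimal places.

N=6 nodes, M=9 members, R=3 reactions → 2N=12, M+R=12
member 0 (0-1): L=3.9282, (cx,cy)=(0.1998,0.9798)
member 1 (0-2): L=1.8790, (cx,cy)=(1.0000,0.0000)
member 2 (1-2): L=4.0015, (cx,cy)=(0.2734,-0.9619)
member 3 (1-3): L=1.9250, (cx,cy)=(0.9896,0.1439)
member 4 (2-3): L=4.2049, (cx,cy)=(0.1929,0.9812)
member 5 (2-4): L=1.6750, (cx,cy)=(1.0000,0.0000)
member 6 (3-4): L=4.2155, (cx,cy)=(0.2050,-0.9788)
member 7 (3-5): L=1.9107, (cx,cy)=(0.9997,-0.0262)
member 8 (4-5): L=4.2081, (cx,cy)=(0.2486,0.9686)
solve A·x = −loads:
  F[0-1] = -3122.8429 N (compression)
  F[0-2] = -3719.8957 N (compression)
  F[1-2] = +2964.2073 N (tension)
  F[1-3] = -1449.5556 N (compression)
  F[2-3] = -953.5958 N (compression)
  F[2-4] = -1224.4116 N (compression)
  F[3-4] = +1219.0603 N (tension)
  F[3-5] = -1868.8850 N (compression)
  F[4-5] = -3920.6505 N (compression)
  Rx@0 = +4343.9500 N
  Ry@0 = +3059.8536 N
  Ry@4 = +2604.4164 N

-1868.885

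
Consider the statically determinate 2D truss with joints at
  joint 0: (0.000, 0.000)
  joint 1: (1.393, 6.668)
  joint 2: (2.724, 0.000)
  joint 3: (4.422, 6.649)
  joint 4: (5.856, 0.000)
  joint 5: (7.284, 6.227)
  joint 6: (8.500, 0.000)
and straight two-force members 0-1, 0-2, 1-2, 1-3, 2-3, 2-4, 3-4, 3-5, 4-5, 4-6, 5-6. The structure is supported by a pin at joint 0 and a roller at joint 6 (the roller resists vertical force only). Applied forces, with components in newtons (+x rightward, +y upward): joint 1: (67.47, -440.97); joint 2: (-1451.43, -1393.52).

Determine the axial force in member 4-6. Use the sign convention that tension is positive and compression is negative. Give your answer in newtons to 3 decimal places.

111.656

N=7 nodes, M=11 members, R=3 reactions → 2N=14, M+R=14
member 0 (0-1): L=6.8120, (cx,cy)=(0.2045,0.9789)
member 1 (0-2): L=2.7240, (cx,cy)=(1.0000,0.0000)
member 2 (1-2): L=6.7995, (cx,cy)=(0.1957,-0.9807)
member 3 (1-3): L=3.0291, (cx,cy)=(1.0000,-0.0063)
member 4 (2-3): L=6.8624, (cx,cy)=(0.2474,0.9689)
member 5 (2-4): L=3.1320, (cx,cy)=(1.0000,0.0000)
member 6 (3-4): L=6.8019, (cx,cy)=(0.2108,-0.9775)
member 7 (3-5): L=2.8929, (cx,cy)=(0.9893,-0.1459)
member 8 (4-5): L=6.3886, (cx,cy)=(0.2235,0.9747)
member 9 (4-6): L=2.6440, (cx,cy)=(1.0000,0.0000)
member 10 (5-6): L=6.3446, (cx,cy)=(0.1917,-0.9815)
solve A·x = −loads:
  F[0-1] = -1289.9722 N (compression)
  F[0-2] = -1120.1690 N (compression)
  F[1-2] = +841.1254 N (tension)
  F[1-3] = -495.9197 N (compression)
  F[2-3] = +586.9175 N (tension)
  F[2-4] = +350.6857 N (tension)
  F[3-4] = -549.5016 N (compression)
  F[3-5] = -237.3766 N (compression)
  F[4-5] = +551.0942 N (tension)
  F[4-6] = +111.6559 N (tension)
  F[5-6] = -582.5776 N (compression)
  Rx@0 = +1383.9600 N
  Ry@0 = +1262.7124 N
  Ry@6 = +571.7776 N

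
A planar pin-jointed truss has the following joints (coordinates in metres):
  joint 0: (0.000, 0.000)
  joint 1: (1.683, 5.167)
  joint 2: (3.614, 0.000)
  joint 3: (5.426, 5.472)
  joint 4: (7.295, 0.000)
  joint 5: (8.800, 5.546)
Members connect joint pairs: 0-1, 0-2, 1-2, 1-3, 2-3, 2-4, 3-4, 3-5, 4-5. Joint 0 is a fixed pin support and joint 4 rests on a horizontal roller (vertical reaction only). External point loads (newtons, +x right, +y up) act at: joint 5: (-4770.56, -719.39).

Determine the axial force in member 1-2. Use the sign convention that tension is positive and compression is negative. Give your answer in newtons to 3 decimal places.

3507.972

N=6 nodes, M=9 members, R=3 reactions → 2N=12, M+R=12
member 0 (0-1): L=5.4342, (cx,cy)=(0.3097,0.9508)
member 1 (0-2): L=3.6140, (cx,cy)=(1.0000,0.0000)
member 2 (1-2): L=5.5160, (cx,cy)=(0.3501,-0.9367)
member 3 (1-3): L=3.7554, (cx,cy)=(0.9967,0.0812)
member 4 (2-3): L=5.7642, (cx,cy)=(0.3144,0.9493)
member 5 (2-4): L=3.6810, (cx,cy)=(1.0000,0.0000)
member 6 (3-4): L=5.7824, (cx,cy)=(0.3232,-0.9463)
member 7 (3-5): L=3.3748, (cx,cy)=(0.9998,0.0219)
member 8 (4-5): L=5.7466, (cx,cy)=(0.2619,0.9651)
solve A·x = −loads:
  F[0-1] = -3658.2562 N (compression)
  F[0-2] = -3637.5761 N (compression)
  F[1-2] = +3507.9720 N (tension)
  F[1-3] = -2368.8460 N (compression)
  F[2-3] = -3461.4757 N (compression)
  F[2-4] = -1321.4124 N (compression)
  F[3-4] = +3569.0141 N (tension)
  F[3-5] = -4603.8426 N (compression)
  F[4-5] = -640.8074 N (compression)
  Rx@0 = +4770.5600 N
  Ry@0 = +3478.3885 N
  Ry@4 = -2758.9985 N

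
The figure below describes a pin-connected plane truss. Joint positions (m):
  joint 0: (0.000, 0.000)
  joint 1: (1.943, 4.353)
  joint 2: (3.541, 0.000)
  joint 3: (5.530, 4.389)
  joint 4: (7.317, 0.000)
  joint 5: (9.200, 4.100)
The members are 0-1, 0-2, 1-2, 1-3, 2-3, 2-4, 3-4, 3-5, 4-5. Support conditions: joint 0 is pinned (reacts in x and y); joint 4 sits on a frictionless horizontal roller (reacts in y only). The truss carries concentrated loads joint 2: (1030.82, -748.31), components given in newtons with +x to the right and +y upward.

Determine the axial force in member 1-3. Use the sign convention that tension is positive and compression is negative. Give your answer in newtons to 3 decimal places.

N=6 nodes, M=9 members, R=3 reactions → 2N=12, M+R=12
member 0 (0-1): L=4.7670, (cx,cy)=(0.4076,0.9132)
member 1 (0-2): L=3.5410, (cx,cy)=(1.0000,0.0000)
member 2 (1-2): L=4.6370, (cx,cy)=(0.3446,-0.9387)
member 3 (1-3): L=3.5872, (cx,cy)=(0.9999,0.0100)
member 4 (2-3): L=4.8187, (cx,cy)=(0.4128,0.9108)
member 5 (2-4): L=3.7760, (cx,cy)=(1.0000,0.0000)
member 6 (3-4): L=4.7388, (cx,cy)=(0.3771,-0.9262)
member 7 (3-5): L=3.6814, (cx,cy)=(0.9969,-0.0785)
member 8 (4-5): L=4.5117, (cx,cy)=(0.4174,0.9087)
solve A·x = −loads:
  F[0-1] = -422.8953 N (compression)
  F[0-2] = +1203.1912 N (tension)
  F[1-2] = +408.0246 N (tension)
  F[1-3] = -312.9986 N (compression)
  F[2-3] = +401.0380 N (tension)
  F[2-4] = +147.4461 N (tension)
  F[3-4] = -391.0045 N (compression)
  F[3-5] = -0.0000 N (tension)
  F[4-5] = +0.0000 N (tension)
  Rx@0 = -1030.8200 N
  Ry@0 = +386.1717 N
  Ry@4 = +362.1383 N

-312.999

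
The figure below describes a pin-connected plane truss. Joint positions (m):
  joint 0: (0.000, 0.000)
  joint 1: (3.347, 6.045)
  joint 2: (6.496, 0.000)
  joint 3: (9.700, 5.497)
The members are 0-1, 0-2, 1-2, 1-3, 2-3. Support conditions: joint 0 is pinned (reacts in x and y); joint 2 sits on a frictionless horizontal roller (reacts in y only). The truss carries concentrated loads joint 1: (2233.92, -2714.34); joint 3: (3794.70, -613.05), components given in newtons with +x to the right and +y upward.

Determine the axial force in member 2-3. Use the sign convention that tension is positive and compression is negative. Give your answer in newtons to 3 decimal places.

N=4 nodes, M=5 members, R=3 reactions → 2N=8, M+R=8
member 0 (0-1): L=6.9097, (cx,cy)=(0.4844,0.8749)
member 1 (0-2): L=6.4960, (cx,cy)=(1.0000,0.0000)
member 2 (1-2): L=6.8160, (cx,cy)=(0.4620,-0.8869)
member 3 (1-3): L=6.3766, (cx,cy)=(0.9963,-0.0859)
member 4 (2-3): L=6.3626, (cx,cy)=(0.5036,0.8640)
solve A·x = −loads:
  F[0-1] = +4888.2733 N (tension)
  F[0-2] = +3660.7938 N (tension)
  F[1-2] = -8267.0254 N (compression)
  F[1-3] = +3967.9463 N (tension)
  F[2-3] = -314.8858 N (compression)
  Rx@0 = -6028.6200 N
  Ry@0 = -4276.5191 N
  Ry@2 = +7603.9091 N

-314.886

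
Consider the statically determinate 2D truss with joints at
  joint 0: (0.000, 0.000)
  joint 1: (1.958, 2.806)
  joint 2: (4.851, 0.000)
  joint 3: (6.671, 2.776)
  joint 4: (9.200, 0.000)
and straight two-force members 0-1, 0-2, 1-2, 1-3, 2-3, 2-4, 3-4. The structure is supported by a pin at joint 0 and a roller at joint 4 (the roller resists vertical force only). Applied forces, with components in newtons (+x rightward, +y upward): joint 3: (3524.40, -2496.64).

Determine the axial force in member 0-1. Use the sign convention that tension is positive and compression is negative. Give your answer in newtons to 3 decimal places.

N=5 nodes, M=7 members, R=3 reactions → 2N=10, M+R=10
member 0 (0-1): L=3.4216, (cx,cy)=(0.5722,0.8201)
member 1 (0-2): L=4.8510, (cx,cy)=(1.0000,0.0000)
member 2 (1-2): L=4.0303, (cx,cy)=(0.7178,-0.6962)
member 3 (1-3): L=4.7131, (cx,cy)=(1.0000,-0.0064)
member 4 (2-3): L=3.3194, (cx,cy)=(0.5483,0.8363)
member 5 (2-4): L=4.3490, (cx,cy)=(1.0000,0.0000)
member 6 (3-4): L=3.7553, (cx,cy)=(0.6735,-0.7392)
solve A·x = −loads:
  F[0-1] = +459.8865 N (tension)
  F[0-2] = +3261.2320 N (tension)
  F[1-2] = -547.6952 N (compression)
  F[1-3] = +656.3267 N (tension)
  F[2-3] = +455.9693 N (tension)
  F[2-4] = +2618.0842 N (tension)
  F[3-4] = -3887.5447 N (compression)
  Rx@0 = -3524.4000 N
  Ry@0 = -377.1448 N
  Ry@4 = +2873.7848 N

459.886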